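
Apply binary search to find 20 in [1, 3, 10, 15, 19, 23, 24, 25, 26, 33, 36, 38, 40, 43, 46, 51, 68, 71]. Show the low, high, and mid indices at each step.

Binary search for 20 in [1, 3, 10, 15, 19, 23, 24, 25, 26, 33, 36, 38, 40, 43, 46, 51, 68, 71]:

lo=0, hi=17, mid=8, arr[mid]=26 -> 26 > 20, search left half
lo=0, hi=7, mid=3, arr[mid]=15 -> 15 < 20, search right half
lo=4, hi=7, mid=5, arr[mid]=23 -> 23 > 20, search left half
lo=4, hi=4, mid=4, arr[mid]=19 -> 19 < 20, search right half
lo=5 > hi=4, target 20 not found

Binary search determines that 20 is not in the array after 4 comparisons. The search space was exhausted without finding the target.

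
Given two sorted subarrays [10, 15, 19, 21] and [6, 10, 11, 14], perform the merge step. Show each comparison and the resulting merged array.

Merging process:

Compare 10 vs 6: take 6 from right. Merged: [6]
Compare 10 vs 10: take 10 from left. Merged: [6, 10]
Compare 15 vs 10: take 10 from right. Merged: [6, 10, 10]
Compare 15 vs 11: take 11 from right. Merged: [6, 10, 10, 11]
Compare 15 vs 14: take 14 from right. Merged: [6, 10, 10, 11, 14]
Append remaining from left: [15, 19, 21]. Merged: [6, 10, 10, 11, 14, 15, 19, 21]

Final merged array: [6, 10, 10, 11, 14, 15, 19, 21]
Total comparisons: 5

The merged array is [6, 10, 10, 11, 14, 15, 19, 21], requiring 5 comparisons. The merge step runs in O(n) time where n is the total number of elements.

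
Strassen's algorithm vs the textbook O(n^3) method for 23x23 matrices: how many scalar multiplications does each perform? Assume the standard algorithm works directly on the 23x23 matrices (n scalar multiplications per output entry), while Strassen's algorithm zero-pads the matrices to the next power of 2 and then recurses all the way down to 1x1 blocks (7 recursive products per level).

Matrix multiplication for 23x23 matrices:

Strassen's algorithm requires power-of-2 dimensions. Pad 23x23 to 32x32 (next power of 2).

Standard algorithm: 23^3 = 12167 multiplications
Strassen's algorithm: 7^(log2(32)) = 7^5 = 16807 multiplications
Difference: 12167 - 16807 = -4640 (Strassen uses MORE here due to padding overhead — for small or just-over-power-of-2 n, padding can outweigh the per-level savings)

Standard: 12167 multiplications (23^3). Strassen: 16807 multiplications (7^5, after padding to 32x32). Strassen reduces 8 recursive multiplications to 7 at each level.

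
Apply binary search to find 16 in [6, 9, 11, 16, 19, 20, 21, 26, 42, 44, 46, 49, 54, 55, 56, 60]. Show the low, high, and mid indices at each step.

Binary search for 16 in [6, 9, 11, 16, 19, 20, 21, 26, 42, 44, 46, 49, 54, 55, 56, 60]:

lo=0, hi=15, mid=7, arr[mid]=26 -> 26 > 16, search left half
lo=0, hi=6, mid=3, arr[mid]=16 -> Found target at index 3!

Binary search finds 16 at index 3 after 2 comparisons. The search repeatedly halves the search space by comparing with the middle element.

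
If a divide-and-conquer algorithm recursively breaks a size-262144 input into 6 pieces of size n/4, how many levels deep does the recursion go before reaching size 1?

For divide and conquer with division factor 4:

Problem sizes at each level:
Level 0: 262144
Level 1: 65536
Level 2: 16384
Level 3: 4096
Level 4: 1024
Level 5: 256
Level 6: 64
Level 7: 16
Level 8: 4
Level 9: 1

The root is level 0 and the size-1 base case is level 9 (the tree spans levels 0 through 9, i.e. 10 levels counting the root), so the depth is the number of divisions: log_4(262144) = 9

The recursion tree depth is log_4(262144) = 9. At each level, the problem size is divided by 4, so it takes 9 divisions to reduce to a base case of size 1. The algorithm makes 6 recursive calls at each level.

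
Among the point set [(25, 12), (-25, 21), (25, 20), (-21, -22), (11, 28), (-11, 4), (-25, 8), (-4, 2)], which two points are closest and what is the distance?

Computing all pairwise distances among 8 points:

d((25, 12), (-25, 21)) = 50.8035
d((25, 12), (25, 20)) = 8.0
d((25, 12), (-21, -22)) = 57.2014
d((25, 12), (11, 28)) = 21.2603
d((25, 12), (-11, 4)) = 36.8782
d((25, 12), (-25, 8)) = 50.1597
d((25, 12), (-4, 2)) = 30.6757
d((-25, 21), (25, 20)) = 50.01
d((-25, 21), (-21, -22)) = 43.1856
d((-25, 21), (11, 28)) = 36.6742
d((-25, 21), (-11, 4)) = 22.0227
d((-25, 21), (-25, 8)) = 13.0
d((-25, 21), (-4, 2)) = 28.3196
d((25, 20), (-21, -22)) = 62.2896
d((25, 20), (11, 28)) = 16.1245
d((25, 20), (-11, 4)) = 39.3954
d((25, 20), (-25, 8)) = 51.4198
d((25, 20), (-4, 2)) = 34.1321
d((-21, -22), (11, 28)) = 59.3633
d((-21, -22), (-11, 4)) = 27.8568
d((-21, -22), (-25, 8)) = 30.2655
d((-21, -22), (-4, 2)) = 29.4109
d((11, 28), (-11, 4)) = 32.5576
d((11, 28), (-25, 8)) = 41.1825
d((11, 28), (-4, 2)) = 30.0167
d((-11, 4), (-25, 8)) = 14.5602
d((-11, 4), (-4, 2)) = 7.2801 <-- minimum
d((-25, 8), (-4, 2)) = 21.8403

Closest pair: (-11, 4) and (-4, 2) with distance 7.2801

The closest pair is (-11, 4) and (-4, 2) with Euclidean distance 7.2801. For 8 points, brute-force pairwise comparison is shown above. For large n, the divide-and-conquer algorithm (sort by x, recurse on halves, check the dividing strip) achieves O(n log n).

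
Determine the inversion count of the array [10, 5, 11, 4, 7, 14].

Finding inversions in [10, 5, 11, 4, 7, 14]:

(0, 1): arr[0]=10 > arr[1]=5
(0, 3): arr[0]=10 > arr[3]=4
(0, 4): arr[0]=10 > arr[4]=7
(1, 3): arr[1]=5 > arr[3]=4
(2, 3): arr[2]=11 > arr[3]=4
(2, 4): arr[2]=11 > arr[4]=7

Total inversions: 6

The array has 6 inversion(s): (0,1), (0,3), (0,4), (1,3), (2,3), (2,4). Each pair (i,j) satisfies i < j and arr[i] > arr[j].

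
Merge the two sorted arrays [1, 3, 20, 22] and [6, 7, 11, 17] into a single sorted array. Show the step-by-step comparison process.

Merging process:

Compare 1 vs 6: take 1 from left. Merged: [1]
Compare 3 vs 6: take 3 from left. Merged: [1, 3]
Compare 20 vs 6: take 6 from right. Merged: [1, 3, 6]
Compare 20 vs 7: take 7 from right. Merged: [1, 3, 6, 7]
Compare 20 vs 11: take 11 from right. Merged: [1, 3, 6, 7, 11]
Compare 20 vs 17: take 17 from right. Merged: [1, 3, 6, 7, 11, 17]
Append remaining from left: [20, 22]. Merged: [1, 3, 6, 7, 11, 17, 20, 22]

Final merged array: [1, 3, 6, 7, 11, 17, 20, 22]
Total comparisons: 6

The merged array is [1, 3, 6, 7, 11, 17, 20, 22], requiring 6 comparisons. The merge step runs in O(n) time where n is the total number of elements.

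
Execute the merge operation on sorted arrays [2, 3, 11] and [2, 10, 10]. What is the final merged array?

Merging process:

Compare 2 vs 2: take 2 from left. Merged: [2]
Compare 3 vs 2: take 2 from right. Merged: [2, 2]
Compare 3 vs 10: take 3 from left. Merged: [2, 2, 3]
Compare 11 vs 10: take 10 from right. Merged: [2, 2, 3, 10]
Compare 11 vs 10: take 10 from right. Merged: [2, 2, 3, 10, 10]
Append remaining from left: [11]. Merged: [2, 2, 3, 10, 10, 11]

Final merged array: [2, 2, 3, 10, 10, 11]
Total comparisons: 5

The merged array is [2, 2, 3, 10, 10, 11], requiring 5 comparisons. The merge step runs in O(n) time where n is the total number of elements.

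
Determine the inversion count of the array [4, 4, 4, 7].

Finding inversions in [4, 4, 4, 7]:


Total inversions: 0

The array has 0 inversions. It is already sorted.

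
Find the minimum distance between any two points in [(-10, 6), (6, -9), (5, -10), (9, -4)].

Computing all pairwise distances among 4 points:

d((-10, 6), (6, -9)) = 21.9317
d((-10, 6), (5, -10)) = 21.9317
d((-10, 6), (9, -4)) = 21.4709
d((6, -9), (5, -10)) = 1.4142 <-- minimum
d((6, -9), (9, -4)) = 5.831
d((5, -10), (9, -4)) = 7.2111

Closest pair: (6, -9) and (5, -10) with distance 1.4142

The closest pair is (6, -9) and (5, -10) with Euclidean distance 1.4142. For 4 points, brute-force pairwise comparison is shown above. For large n, the divide-and-conquer algorithm (sort by x, recurse on halves, check the dividing strip) achieves O(n log n).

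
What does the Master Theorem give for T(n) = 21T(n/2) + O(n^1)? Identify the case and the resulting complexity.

Master Theorem for T(n) = 21T(n/2) + O(n^1):

a = 21, b = 2, c = 1
log_b(a) = log_2(21) = 4.3923

Case 1: c = 1 < log_2(21) = 4.3923
T(n) = O(n^(log_2 21))

For T(n) = 21T(n/2) + O(n^1): log_2(21) = 4.3923. This is Case 1 of the Master Theorem (c < log_b(a), work dominated by leaves), giving O(n^(log_2 21)).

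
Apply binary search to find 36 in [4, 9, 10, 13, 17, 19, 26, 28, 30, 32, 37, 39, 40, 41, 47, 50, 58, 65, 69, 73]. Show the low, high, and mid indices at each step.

Binary search for 36 in [4, 9, 10, 13, 17, 19, 26, 28, 30, 32, 37, 39, 40, 41, 47, 50, 58, 65, 69, 73]:

lo=0, hi=19, mid=9, arr[mid]=32 -> 32 < 36, search right half
lo=10, hi=19, mid=14, arr[mid]=47 -> 47 > 36, search left half
lo=10, hi=13, mid=11, arr[mid]=39 -> 39 > 36, search left half
lo=10, hi=10, mid=10, arr[mid]=37 -> 37 > 36, search left half
lo=10 > hi=9, target 36 not found

Binary search determines that 36 is not in the array after 4 comparisons. The search space was exhausted without finding the target.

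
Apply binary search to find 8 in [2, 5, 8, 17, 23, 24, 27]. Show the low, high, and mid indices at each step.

Binary search for 8 in [2, 5, 8, 17, 23, 24, 27]:

lo=0, hi=6, mid=3, arr[mid]=17 -> 17 > 8, search left half
lo=0, hi=2, mid=1, arr[mid]=5 -> 5 < 8, search right half
lo=2, hi=2, mid=2, arr[mid]=8 -> Found target at index 2!

Binary search finds 8 at index 2 after 3 comparisons. The search repeatedly halves the search space by comparing with the middle element.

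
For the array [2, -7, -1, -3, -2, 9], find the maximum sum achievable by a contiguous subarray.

Using Kadane's algorithm on [2, -7, -1, -3, -2, 9]:

Scanning through the array:
Position 1 (value -7): max_ending_here = -5, max_so_far = 2
Position 2 (value -1): max_ending_here = -1, max_so_far = 2
Position 3 (value -3): max_ending_here = -3, max_so_far = 2
Position 4 (value -2): max_ending_here = -2, max_so_far = 2
Position 5 (value 9): max_ending_here = 9, max_so_far = 9

Maximum subarray: [9]
Maximum sum: 9

The maximum subarray is [9] with sum 9. This subarray runs from index 5 to index 5.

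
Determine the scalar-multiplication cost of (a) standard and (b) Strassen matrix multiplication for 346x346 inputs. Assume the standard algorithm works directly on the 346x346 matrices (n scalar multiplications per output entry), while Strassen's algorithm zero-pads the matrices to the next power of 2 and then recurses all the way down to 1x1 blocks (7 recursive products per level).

Matrix multiplication for 346x346 matrices:

Strassen's algorithm requires power-of-2 dimensions. Pad 346x346 to 512x512 (next power of 2).

Standard algorithm: 346^3 = 41421736 multiplications
Strassen's algorithm: 7^(log2(512)) = 7^9 = 40353607 multiplications
Savings: 41421736 - 40353607 = 1068129 multiplications

Standard: 41421736 multiplications (346^3). Strassen: 40353607 multiplications (7^9, after padding to 512x512). Strassen reduces 8 recursive multiplications to 7 at each level.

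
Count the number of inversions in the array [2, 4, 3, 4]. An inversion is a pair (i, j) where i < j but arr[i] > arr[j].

Finding inversions in [2, 4, 3, 4]:

(1, 2): arr[1]=4 > arr[2]=3

Total inversions: 1

The array has 1 inversion(s): (1,2). Each pair (i,j) satisfies i < j and arr[i] > arr[j].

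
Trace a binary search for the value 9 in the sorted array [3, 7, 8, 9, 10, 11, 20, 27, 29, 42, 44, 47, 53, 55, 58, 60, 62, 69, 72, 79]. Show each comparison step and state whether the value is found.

Binary search for 9 in [3, 7, 8, 9, 10, 11, 20, 27, 29, 42, 44, 47, 53, 55, 58, 60, 62, 69, 72, 79]:

lo=0, hi=19, mid=9, arr[mid]=42 -> 42 > 9, search left half
lo=0, hi=8, mid=4, arr[mid]=10 -> 10 > 9, search left half
lo=0, hi=3, mid=1, arr[mid]=7 -> 7 < 9, search right half
lo=2, hi=3, mid=2, arr[mid]=8 -> 8 < 9, search right half
lo=3, hi=3, mid=3, arr[mid]=9 -> Found target at index 3!

Binary search finds 9 at index 3 after 5 comparisons. The search repeatedly halves the search space by comparing with the middle element.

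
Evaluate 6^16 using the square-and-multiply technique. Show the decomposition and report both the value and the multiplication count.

Computing 6^16 by squaring (build up from 6^1; each line after the first costs one multiplication):

6^1 = 6
6^2 = (6^1)^2 = 6^2 = 36
6^4 = (6^2)^2 = 36^2 = 1296
6^8 = (6^4)^2 = 1296^2 = 1679616
6^16 = (6^8)^2 = 1679616^2 = 2821109907456

Result: 2821109907456
Multiplications needed: 4 (4 lines after 6^1)

6^16 = 2821109907456. Using exponentiation by squaring, this requires 4 multiplications. The key idea: if the exponent is even, square the half-power; if odd, multiply by the base once.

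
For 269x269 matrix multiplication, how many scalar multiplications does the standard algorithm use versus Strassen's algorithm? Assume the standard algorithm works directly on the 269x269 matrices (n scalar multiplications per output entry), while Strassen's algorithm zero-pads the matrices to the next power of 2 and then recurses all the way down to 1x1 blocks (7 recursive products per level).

Matrix multiplication for 269x269 matrices:

Strassen's algorithm requires power-of-2 dimensions. Pad 269x269 to 512x512 (next power of 2).

Standard algorithm: 269^3 = 19465109 multiplications
Strassen's algorithm: 7^(log2(512)) = 7^9 = 40353607 multiplications
Difference: 19465109 - 40353607 = -20888498 (Strassen uses MORE here due to padding overhead — for small or just-over-power-of-2 n, padding can outweigh the per-level savings)

Standard: 19465109 multiplications (269^3). Strassen: 40353607 multiplications (7^9, after padding to 512x512). Strassen reduces 8 recursive multiplications to 7 at each level.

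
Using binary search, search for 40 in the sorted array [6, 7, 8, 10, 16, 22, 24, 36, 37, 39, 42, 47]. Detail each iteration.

Binary search for 40 in [6, 7, 8, 10, 16, 22, 24, 36, 37, 39, 42, 47]:

lo=0, hi=11, mid=5, arr[mid]=22 -> 22 < 40, search right half
lo=6, hi=11, mid=8, arr[mid]=37 -> 37 < 40, search right half
lo=9, hi=11, mid=10, arr[mid]=42 -> 42 > 40, search left half
lo=9, hi=9, mid=9, arr[mid]=39 -> 39 < 40, search right half
lo=10 > hi=9, target 40 not found

Binary search determines that 40 is not in the array after 4 comparisons. The search space was exhausted without finding the target.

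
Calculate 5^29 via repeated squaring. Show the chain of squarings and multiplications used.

Computing 5^29 by squaring (build up from 5^1; each line after the first costs one multiplication):

5^1 = 5
5^2 = (5^1)^2 = 5^2 = 25
5^3 = 5 * 5^2 = 5 * 25 = 125
5^6 = (5^3)^2 = 125^2 = 15625
5^7 = 5 * 5^6 = 5 * 15625 = 78125
5^14 = (5^7)^2 = 78125^2 = 6103515625
5^28 = (5^14)^2 = 6103515625^2 = 37252902984619140625
5^29 = 5 * 5^28 = 5 * 37252902984619140625 = 186264514923095703125

Result: 186264514923095703125
Multiplications needed: 7 (7 lines after 5^1)

5^29 = 186264514923095703125. Using exponentiation by squaring, this requires 7 multiplications. The key idea: if the exponent is even, square the half-power; if odd, multiply by the base once.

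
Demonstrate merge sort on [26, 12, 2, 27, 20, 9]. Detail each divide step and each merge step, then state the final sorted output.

Merge sort trace:

Split: [26, 12, 2, 27, 20, 9] -> [26, 12, 2] and [27, 20, 9]
  Split: [26, 12, 2] -> [26] and [12, 2]
    Split: [12, 2] -> [12] and [2]
    Merge: [12] + [2] -> [2, 12]
  Merge: [26] + [2, 12] -> [2, 12, 26]
  Split: [27, 20, 9] -> [27] and [20, 9]
    Split: [20, 9] -> [20] and [9]
    Merge: [20] + [9] -> [9, 20]
  Merge: [27] + [9, 20] -> [9, 20, 27]
Merge: [2, 12, 26] + [9, 20, 27] -> [2, 9, 12, 20, 26, 27]

Final sorted array: [2, 9, 12, 20, 26, 27]

The merge sort proceeds by recursively splitting the array and merging sorted halves.
After all merges, the sorted array is [2, 9, 12, 20, 26, 27].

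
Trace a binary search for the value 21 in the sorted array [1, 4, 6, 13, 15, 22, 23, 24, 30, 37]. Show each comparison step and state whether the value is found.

Binary search for 21 in [1, 4, 6, 13, 15, 22, 23, 24, 30, 37]:

lo=0, hi=9, mid=4, arr[mid]=15 -> 15 < 21, search right half
lo=5, hi=9, mid=7, arr[mid]=24 -> 24 > 21, search left half
lo=5, hi=6, mid=5, arr[mid]=22 -> 22 > 21, search left half
lo=5 > hi=4, target 21 not found

Binary search determines that 21 is not in the array after 3 comparisons. The search space was exhausted without finding the target.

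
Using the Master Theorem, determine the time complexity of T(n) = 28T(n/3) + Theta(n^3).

Master Theorem for T(n) = 28T(n/3) + O(n^3):

a = 28, b = 3, c = 3
log_b(a) = log_3(28) = 3.0331

Case 1: c = 3 < log_3(28) = 3.0331
T(n) = O(n^(log_3 28))

For T(n) = 28T(n/3) + O(n^3): log_3(28) = 3.0331. This is Case 1 of the Master Theorem (c < log_b(a), work dominated by leaves), giving O(n^(log_3 28)).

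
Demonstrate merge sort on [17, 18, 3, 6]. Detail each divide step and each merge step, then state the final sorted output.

Merge sort trace:

Split: [17, 18, 3, 6] -> [17, 18] and [3, 6]
  Split: [17, 18] -> [17] and [18]
  Merge: [17] + [18] -> [17, 18]
  Split: [3, 6] -> [3] and [6]
  Merge: [3] + [6] -> [3, 6]
Merge: [17, 18] + [3, 6] -> [3, 6, 17, 18]

Final sorted array: [3, 6, 17, 18]

The merge sort proceeds by recursively splitting the array and merging sorted halves.
After all merges, the sorted array is [3, 6, 17, 18].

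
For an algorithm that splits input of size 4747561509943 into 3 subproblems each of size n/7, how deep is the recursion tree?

For divide and conquer with division factor 7:

Problem sizes at each level:
Level 0: 4747561509943
Level 1: 678223072849
Level 2: 96889010407
Level 3: 13841287201
Level 4: 1977326743
Level 5: 282475249
Level 6: 40353607
Level 7: 5764801
Level 8: 823543
Level 9: 117649
Level 10: 16807
Level 11: 2401
Level 12: 343
Level 13: 49
Level 14: 7
Level 15: 1

The root is level 0 and the size-1 base case is level 15 (the tree spans levels 0 through 15, i.e. 16 levels counting the root), so the depth is the number of divisions: log_7(4747561509943) = 15

The recursion tree depth is log_7(4747561509943) = 15. At each level, the problem size is divided by 7, so it takes 15 divisions to reduce to a base case of size 1. The algorithm makes 3 recursive calls at each level.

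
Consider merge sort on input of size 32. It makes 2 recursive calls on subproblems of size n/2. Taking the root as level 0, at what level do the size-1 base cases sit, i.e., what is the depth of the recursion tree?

For divide and conquer with division factor 2:

Problem sizes at each level:
Level 0: 32
Level 1: 16
Level 2: 8
Level 3: 4
Level 4: 2
Level 5: 1

The root is level 0 and the size-1 base case is level 5 (the tree spans levels 0 through 5, i.e. 6 levels counting the root), so the depth is the number of divisions: log_2(32) = 5

The recursion tree depth is log_2(32) = 5. At each level, the problem size is divided by 2, so it takes 5 divisions to reduce to a base case of size 1. The algorithm makes 2 recursive calls at each level.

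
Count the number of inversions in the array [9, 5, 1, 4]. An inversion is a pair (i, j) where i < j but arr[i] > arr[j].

Finding inversions in [9, 5, 1, 4]:

(0, 1): arr[0]=9 > arr[1]=5
(0, 2): arr[0]=9 > arr[2]=1
(0, 3): arr[0]=9 > arr[3]=4
(1, 2): arr[1]=5 > arr[2]=1
(1, 3): arr[1]=5 > arr[3]=4

Total inversions: 5

The array has 5 inversion(s): (0,1), (0,2), (0,3), (1,2), (1,3). Each pair (i,j) satisfies i < j and arr[i] > arr[j].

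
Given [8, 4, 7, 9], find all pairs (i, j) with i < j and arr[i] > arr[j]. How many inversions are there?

Finding inversions in [8, 4, 7, 9]:

(0, 1): arr[0]=8 > arr[1]=4
(0, 2): arr[0]=8 > arr[2]=7

Total inversions: 2

The array has 2 inversion(s): (0,1), (0,2). Each pair (i,j) satisfies i < j and arr[i] > arr[j].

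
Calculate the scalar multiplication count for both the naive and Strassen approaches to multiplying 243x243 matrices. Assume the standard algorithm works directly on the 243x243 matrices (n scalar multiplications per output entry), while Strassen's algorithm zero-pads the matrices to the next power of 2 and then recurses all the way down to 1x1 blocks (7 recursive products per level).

Matrix multiplication for 243x243 matrices:

Strassen's algorithm requires power-of-2 dimensions. Pad 243x243 to 256x256 (next power of 2).

Standard algorithm: 243^3 = 14348907 multiplications
Strassen's algorithm: 7^(log2(256)) = 7^8 = 5764801 multiplications
Savings: 14348907 - 5764801 = 8584106 multiplications

Standard: 14348907 multiplications (243^3). Strassen: 5764801 multiplications (7^8, after padding to 256x256). Strassen reduces 8 recursive multiplications to 7 at each level.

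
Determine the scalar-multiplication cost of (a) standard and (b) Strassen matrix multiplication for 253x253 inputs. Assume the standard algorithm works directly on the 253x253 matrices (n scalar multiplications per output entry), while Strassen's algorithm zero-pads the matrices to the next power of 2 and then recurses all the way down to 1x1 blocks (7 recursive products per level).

Matrix multiplication for 253x253 matrices:

Strassen's algorithm requires power-of-2 dimensions. Pad 253x253 to 256x256 (next power of 2).

Standard algorithm: 253^3 = 16194277 multiplications
Strassen's algorithm: 7^(log2(256)) = 7^8 = 5764801 multiplications
Savings: 16194277 - 5764801 = 10429476 multiplications

Standard: 16194277 multiplications (253^3). Strassen: 5764801 multiplications (7^8, after padding to 256x256). Strassen reduces 8 recursive multiplications to 7 at each level.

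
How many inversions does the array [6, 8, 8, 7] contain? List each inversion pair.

Finding inversions in [6, 8, 8, 7]:

(1, 3): arr[1]=8 > arr[3]=7
(2, 3): arr[2]=8 > arr[3]=7

Total inversions: 2

The array has 2 inversion(s): (1,3), (2,3). Each pair (i,j) satisfies i < j and arr[i] > arr[j].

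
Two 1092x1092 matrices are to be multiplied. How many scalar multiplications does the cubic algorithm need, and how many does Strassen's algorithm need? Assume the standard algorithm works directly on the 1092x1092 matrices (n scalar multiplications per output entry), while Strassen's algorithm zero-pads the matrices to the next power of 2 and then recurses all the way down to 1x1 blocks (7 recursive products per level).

Matrix multiplication for 1092x1092 matrices:

Strassen's algorithm requires power-of-2 dimensions. Pad 1092x1092 to 2048x2048 (next power of 2).

Standard algorithm: 1092^3 = 1302170688 multiplications
Strassen's algorithm: 7^(log2(2048)) = 7^11 = 1977326743 multiplications
Difference: 1302170688 - 1977326743 = -675156055 (Strassen uses MORE here due to padding overhead — for small or just-over-power-of-2 n, padding can outweigh the per-level savings)

Standard: 1302170688 multiplications (1092^3). Strassen: 1977326743 multiplications (7^11, after padding to 2048x2048). Strassen reduces 8 recursive multiplications to 7 at each level.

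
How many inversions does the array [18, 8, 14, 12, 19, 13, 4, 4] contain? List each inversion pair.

Finding inversions in [18, 8, 14, 12, 19, 13, 4, 4]:

(0, 1): arr[0]=18 > arr[1]=8
(0, 2): arr[0]=18 > arr[2]=14
(0, 3): arr[0]=18 > arr[3]=12
(0, 5): arr[0]=18 > arr[5]=13
(0, 6): arr[0]=18 > arr[6]=4
(0, 7): arr[0]=18 > arr[7]=4
(1, 6): arr[1]=8 > arr[6]=4
(1, 7): arr[1]=8 > arr[7]=4
(2, 3): arr[2]=14 > arr[3]=12
(2, 5): arr[2]=14 > arr[5]=13
(2, 6): arr[2]=14 > arr[6]=4
(2, 7): arr[2]=14 > arr[7]=4
(3, 6): arr[3]=12 > arr[6]=4
(3, 7): arr[3]=12 > arr[7]=4
(4, 5): arr[4]=19 > arr[5]=13
(4, 6): arr[4]=19 > arr[6]=4
(4, 7): arr[4]=19 > arr[7]=4
(5, 6): arr[5]=13 > arr[6]=4
(5, 7): arr[5]=13 > arr[7]=4

Total inversions: 19

The array has 19 inversion(s): (0,1), (0,2), (0,3), (0,5), (0,6), (0,7), (1,6), (1,7), (2,3), (2,5), (2,6), (2,7), (3,6), (3,7), (4,5), (4,6), (4,7), (5,6), (5,7). Each pair (i,j) satisfies i < j and arr[i] > arr[j].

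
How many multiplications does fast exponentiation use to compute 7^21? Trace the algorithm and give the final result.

Computing 7^21 by squaring (build up from 7^1; each line after the first costs one multiplication):

7^1 = 7
7^2 = (7^1)^2 = 7^2 = 49
7^4 = (7^2)^2 = 49^2 = 2401
7^5 = 7 * 7^4 = 7 * 2401 = 16807
7^10 = (7^5)^2 = 16807^2 = 282475249
7^20 = (7^10)^2 = 282475249^2 = 79792266297612001
7^21 = 7 * 7^20 = 7 * 79792266297612001 = 558545864083284007

Result: 558545864083284007
Multiplications needed: 6 (6 lines after 7^1)

7^21 = 558545864083284007. Using exponentiation by squaring, this requires 6 multiplications. The key idea: if the exponent is even, square the half-power; if odd, multiply by the base once.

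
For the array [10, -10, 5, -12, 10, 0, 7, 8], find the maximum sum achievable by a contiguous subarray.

Using Kadane's algorithm on [10, -10, 5, -12, 10, 0, 7, 8]:

Scanning through the array:
Position 1 (value -10): max_ending_here = 0, max_so_far = 10
Position 2 (value 5): max_ending_here = 5, max_so_far = 10
Position 3 (value -12): max_ending_here = -7, max_so_far = 10
Position 4 (value 10): max_ending_here = 10, max_so_far = 10
Position 5 (value 0): max_ending_here = 10, max_so_far = 10
Position 6 (value 7): max_ending_here = 17, max_so_far = 17
Position 7 (value 8): max_ending_here = 25, max_so_far = 25

Maximum subarray: [10, 0, 7, 8]
Maximum sum: 25

The maximum subarray is [10, 0, 7, 8] with sum 25. This subarray runs from index 4 to index 7.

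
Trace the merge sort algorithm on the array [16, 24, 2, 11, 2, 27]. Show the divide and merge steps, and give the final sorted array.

Merge sort trace:

Split: [16, 24, 2, 11, 2, 27] -> [16, 24, 2] and [11, 2, 27]
  Split: [16, 24, 2] -> [16] and [24, 2]
    Split: [24, 2] -> [24] and [2]
    Merge: [24] + [2] -> [2, 24]
  Merge: [16] + [2, 24] -> [2, 16, 24]
  Split: [11, 2, 27] -> [11] and [2, 27]
    Split: [2, 27] -> [2] and [27]
    Merge: [2] + [27] -> [2, 27]
  Merge: [11] + [2, 27] -> [2, 11, 27]
Merge: [2, 16, 24] + [2, 11, 27] -> [2, 2, 11, 16, 24, 27]

Final sorted array: [2, 2, 11, 16, 24, 27]

The merge sort proceeds by recursively splitting the array and merging sorted halves.
After all merges, the sorted array is [2, 2, 11, 16, 24, 27].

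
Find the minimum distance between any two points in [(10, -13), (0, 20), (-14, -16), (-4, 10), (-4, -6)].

Computing all pairwise distances among 5 points:

d((10, -13), (0, 20)) = 34.4819
d((10, -13), (-14, -16)) = 24.1868
d((10, -13), (-4, 10)) = 26.9258
d((10, -13), (-4, -6)) = 15.6525
d((0, 20), (-14, -16)) = 38.6264
d((0, 20), (-4, 10)) = 10.7703 <-- minimum
d((0, 20), (-4, -6)) = 26.3059
d((-14, -16), (-4, 10)) = 27.8568
d((-14, -16), (-4, -6)) = 14.1421
d((-4, 10), (-4, -6)) = 16.0

Closest pair: (0, 20) and (-4, 10) with distance 10.7703

The closest pair is (0, 20) and (-4, 10) with Euclidean distance 10.7703. For 5 points, brute-force pairwise comparison is shown above. For large n, the divide-and-conquer algorithm (sort by x, recurse on halves, check the dividing strip) achieves O(n log n).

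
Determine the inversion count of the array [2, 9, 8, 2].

Finding inversions in [2, 9, 8, 2]:

(1, 2): arr[1]=9 > arr[2]=8
(1, 3): arr[1]=9 > arr[3]=2
(2, 3): arr[2]=8 > arr[3]=2

Total inversions: 3

The array has 3 inversion(s): (1,2), (1,3), (2,3). Each pair (i,j) satisfies i < j and arr[i] > arr[j].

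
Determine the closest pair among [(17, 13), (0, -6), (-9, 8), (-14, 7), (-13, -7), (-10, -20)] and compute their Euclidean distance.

Computing all pairwise distances among 6 points:

d((17, 13), (0, -6)) = 25.4951
d((17, 13), (-9, 8)) = 26.4764
d((17, 13), (-14, 7)) = 31.5753
d((17, 13), (-13, -7)) = 36.0555
d((17, 13), (-10, -20)) = 42.638
d((0, -6), (-9, 8)) = 16.6433
d((0, -6), (-14, 7)) = 19.105
d((0, -6), (-13, -7)) = 13.0384
d((0, -6), (-10, -20)) = 17.2047
d((-9, 8), (-14, 7)) = 5.099 <-- minimum
d((-9, 8), (-13, -7)) = 15.5242
d((-9, 8), (-10, -20)) = 28.0179
d((-14, 7), (-13, -7)) = 14.0357
d((-14, 7), (-10, -20)) = 27.2947
d((-13, -7), (-10, -20)) = 13.3417

Closest pair: (-9, 8) and (-14, 7) with distance 5.099

The closest pair is (-9, 8) and (-14, 7) with Euclidean distance 5.099. For 6 points, brute-force pairwise comparison is shown above. For large n, the divide-and-conquer algorithm (sort by x, recurse on halves, check the dividing strip) achieves O(n log n).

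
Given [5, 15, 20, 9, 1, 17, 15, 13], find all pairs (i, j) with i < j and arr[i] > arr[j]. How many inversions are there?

Finding inversions in [5, 15, 20, 9, 1, 17, 15, 13]:

(0, 4): arr[0]=5 > arr[4]=1
(1, 3): arr[1]=15 > arr[3]=9
(1, 4): arr[1]=15 > arr[4]=1
(1, 7): arr[1]=15 > arr[7]=13
(2, 3): arr[2]=20 > arr[3]=9
(2, 4): arr[2]=20 > arr[4]=1
(2, 5): arr[2]=20 > arr[5]=17
(2, 6): arr[2]=20 > arr[6]=15
(2, 7): arr[2]=20 > arr[7]=13
(3, 4): arr[3]=9 > arr[4]=1
(5, 6): arr[5]=17 > arr[6]=15
(5, 7): arr[5]=17 > arr[7]=13
(6, 7): arr[6]=15 > arr[7]=13

Total inversions: 13

The array has 13 inversion(s): (0,4), (1,3), (1,4), (1,7), (2,3), (2,4), (2,5), (2,6), (2,7), (3,4), (5,6), (5,7), (6,7). Each pair (i,j) satisfies i < j and arr[i] > arr[j].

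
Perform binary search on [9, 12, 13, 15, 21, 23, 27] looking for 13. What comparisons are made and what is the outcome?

Binary search for 13 in [9, 12, 13, 15, 21, 23, 27]:

lo=0, hi=6, mid=3, arr[mid]=15 -> 15 > 13, search left half
lo=0, hi=2, mid=1, arr[mid]=12 -> 12 < 13, search right half
lo=2, hi=2, mid=2, arr[mid]=13 -> Found target at index 2!

Binary search finds 13 at index 2 after 3 comparisons. The search repeatedly halves the search space by comparing with the middle element.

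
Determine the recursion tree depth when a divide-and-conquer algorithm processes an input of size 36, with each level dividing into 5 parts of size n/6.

For divide and conquer with division factor 6:

Problem sizes at each level:
Level 0: 36
Level 1: 6
Level 2: 1

The root is level 0 and the size-1 base case is level 2 (the tree spans levels 0 through 2, i.e. 3 levels counting the root), so the depth is the number of divisions: log_6(36) = 2

The recursion tree depth is log_6(36) = 2. At each level, the problem size is divided by 6, so it takes 2 divisions to reduce to a base case of size 1. The algorithm makes 5 recursive calls at each level.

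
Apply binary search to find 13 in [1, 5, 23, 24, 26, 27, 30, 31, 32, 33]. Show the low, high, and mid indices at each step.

Binary search for 13 in [1, 5, 23, 24, 26, 27, 30, 31, 32, 33]:

lo=0, hi=9, mid=4, arr[mid]=26 -> 26 > 13, search left half
lo=0, hi=3, mid=1, arr[mid]=5 -> 5 < 13, search right half
lo=2, hi=3, mid=2, arr[mid]=23 -> 23 > 13, search left half
lo=2 > hi=1, target 13 not found

Binary search determines that 13 is not in the array after 3 comparisons. The search space was exhausted without finding the target.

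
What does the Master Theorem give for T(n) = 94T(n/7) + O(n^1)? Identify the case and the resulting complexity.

Master Theorem for T(n) = 94T(n/7) + O(n^1):

a = 94, b = 7, c = 1
log_b(a) = log_7(94) = 2.3348

Case 1: c = 1 < log_7(94) = 2.3348
T(n) = O(n^(log_7 94))

For T(n) = 94T(n/7) + O(n^1): log_7(94) = 2.3348. This is Case 1 of the Master Theorem (c < log_b(a), work dominated by leaves), giving O(n^(log_7 94)).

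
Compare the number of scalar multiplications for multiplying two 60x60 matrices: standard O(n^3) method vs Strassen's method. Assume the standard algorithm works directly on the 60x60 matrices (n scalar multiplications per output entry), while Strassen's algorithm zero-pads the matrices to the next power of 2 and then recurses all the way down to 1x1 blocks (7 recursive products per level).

Matrix multiplication for 60x60 matrices:

Strassen's algorithm requires power-of-2 dimensions. Pad 60x60 to 64x64 (next power of 2).

Standard algorithm: 60^3 = 216000 multiplications
Strassen's algorithm: 7^(log2(64)) = 7^6 = 117649 multiplications
Savings: 216000 - 117649 = 98351 multiplications

Standard: 216000 multiplications (60^3). Strassen: 117649 multiplications (7^6, after padding to 64x64). Strassen reduces 8 recursive multiplications to 7 at each level.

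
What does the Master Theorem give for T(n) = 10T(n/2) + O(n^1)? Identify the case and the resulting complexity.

Master Theorem for T(n) = 10T(n/2) + O(n^1):

a = 10, b = 2, c = 1
log_b(a) = log_2(10) = 3.3219

Case 1: c = 1 < log_2(10) = 3.3219
T(n) = O(n^(log_2 10))

For T(n) = 10T(n/2) + O(n^1): log_2(10) = 3.3219. This is Case 1 of the Master Theorem (c < log_b(a), work dominated by leaves), giving O(n^(log_2 10)).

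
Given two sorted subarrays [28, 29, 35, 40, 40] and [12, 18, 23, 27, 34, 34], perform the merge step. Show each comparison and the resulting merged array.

Merging process:

Compare 28 vs 12: take 12 from right. Merged: [12]
Compare 28 vs 18: take 18 from right. Merged: [12, 18]
Compare 28 vs 23: take 23 from right. Merged: [12, 18, 23]
Compare 28 vs 27: take 27 from right. Merged: [12, 18, 23, 27]
Compare 28 vs 34: take 28 from left. Merged: [12, 18, 23, 27, 28]
Compare 29 vs 34: take 29 from left. Merged: [12, 18, 23, 27, 28, 29]
Compare 35 vs 34: take 34 from right. Merged: [12, 18, 23, 27, 28, 29, 34]
Compare 35 vs 34: take 34 from right. Merged: [12, 18, 23, 27, 28, 29, 34, 34]
Append remaining from left: [35, 40, 40]. Merged: [12, 18, 23, 27, 28, 29, 34, 34, 35, 40, 40]

Final merged array: [12, 18, 23, 27, 28, 29, 34, 34, 35, 40, 40]
Total comparisons: 8

The merged array is [12, 18, 23, 27, 28, 29, 34, 34, 35, 40, 40], requiring 8 comparisons. The merge step runs in O(n) time where n is the total number of elements.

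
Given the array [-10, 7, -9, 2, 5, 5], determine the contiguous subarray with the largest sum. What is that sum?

Using Kadane's algorithm on [-10, 7, -9, 2, 5, 5]:

Scanning through the array:
Position 1 (value 7): max_ending_here = 7, max_so_far = 7
Position 2 (value -9): max_ending_here = -2, max_so_far = 7
Position 3 (value 2): max_ending_here = 2, max_so_far = 7
Position 4 (value 5): max_ending_here = 7, max_so_far = 7
Position 5 (value 5): max_ending_here = 12, max_so_far = 12

Maximum subarray: [2, 5, 5]
Maximum sum: 12

The maximum subarray is [2, 5, 5] with sum 12. This subarray runs from index 3 to index 5.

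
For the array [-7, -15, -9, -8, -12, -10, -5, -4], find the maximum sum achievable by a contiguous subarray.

Using Kadane's algorithm on [-7, -15, -9, -8, -12, -10, -5, -4]:

Scanning through the array:
Position 1 (value -15): max_ending_here = -15, max_so_far = -7
Position 2 (value -9): max_ending_here = -9, max_so_far = -7
Position 3 (value -8): max_ending_here = -8, max_so_far = -7
Position 4 (value -12): max_ending_here = -12, max_so_far = -7
Position 5 (value -10): max_ending_here = -10, max_so_far = -7
Position 6 (value -5): max_ending_here = -5, max_so_far = -5
Position 7 (value -4): max_ending_here = -4, max_so_far = -4

Maximum subarray: [-4]
Maximum sum: -4

The maximum subarray is [-4] with sum -4. This subarray runs from index 7 to index 7.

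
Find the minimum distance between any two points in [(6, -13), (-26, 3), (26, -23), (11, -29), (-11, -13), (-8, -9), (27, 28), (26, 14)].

Computing all pairwise distances among 8 points:

d((6, -13), (-26, 3)) = 35.7771
d((6, -13), (26, -23)) = 22.3607
d((6, -13), (11, -29)) = 16.7631
d((6, -13), (-11, -13)) = 17.0
d((6, -13), (-8, -9)) = 14.5602
d((6, -13), (27, 28)) = 46.0652
d((6, -13), (26, 14)) = 33.6006
d((-26, 3), (26, -23)) = 58.1378
d((-26, 3), (11, -29)) = 48.9183
d((-26, 3), (-11, -13)) = 21.9317
d((-26, 3), (-8, -9)) = 21.6333
d((-26, 3), (27, 28)) = 58.6003
d((-26, 3), (26, 14)) = 53.1507
d((26, -23), (11, -29)) = 16.1555
d((26, -23), (-11, -13)) = 38.3275
d((26, -23), (-8, -9)) = 36.7696
d((26, -23), (27, 28)) = 51.0098
d((26, -23), (26, 14)) = 37.0
d((11, -29), (-11, -13)) = 27.2029
d((11, -29), (-8, -9)) = 27.5862
d((11, -29), (27, 28)) = 59.203
d((11, -29), (26, 14)) = 45.5412
d((-11, -13), (-8, -9)) = 5.0 <-- minimum
d((-11, -13), (27, 28)) = 55.9017
d((-11, -13), (26, 14)) = 45.8039
d((-8, -9), (27, 28)) = 50.9313
d((-8, -9), (26, 14)) = 41.0488
d((27, 28), (26, 14)) = 14.0357

Closest pair: (-11, -13) and (-8, -9) with distance 5.0

The closest pair is (-11, -13) and (-8, -9) with Euclidean distance 5.0. For 8 points, brute-force pairwise comparison is shown above. For large n, the divide-and-conquer algorithm (sort by x, recurse on halves, check the dividing strip) achieves O(n log n).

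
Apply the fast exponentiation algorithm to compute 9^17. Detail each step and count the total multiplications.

Computing 9^17 by squaring (build up from 9^1; each line after the first costs one multiplication):

9^1 = 9
9^2 = (9^1)^2 = 9^2 = 81
9^4 = (9^2)^2 = 81^2 = 6561
9^8 = (9^4)^2 = 6561^2 = 43046721
9^16 = (9^8)^2 = 43046721^2 = 1853020188851841
9^17 = 9 * 9^16 = 9 * 1853020188851841 = 16677181699666569

Result: 16677181699666569
Multiplications needed: 5 (5 lines after 9^1)

9^17 = 16677181699666569. Using exponentiation by squaring, this requires 5 multiplications. The key idea: if the exponent is even, square the half-power; if odd, multiply by the base once.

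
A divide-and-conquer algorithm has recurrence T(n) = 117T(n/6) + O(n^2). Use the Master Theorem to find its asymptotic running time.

Master Theorem for T(n) = 117T(n/6) + O(n^2):

a = 117, b = 6, c = 2
log_b(a) = log_6(117) = 2.6578

Case 1: c = 2 < log_6(117) = 2.6578
T(n) = O(n^(log_6 117))

For T(n) = 117T(n/6) + O(n^2): log_6(117) = 2.6578. This is Case 1 of the Master Theorem (c < log_b(a), work dominated by leaves), giving O(n^(log_6 117)).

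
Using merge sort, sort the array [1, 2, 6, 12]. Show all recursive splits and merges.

Merge sort trace:

Split: [1, 2, 6, 12] -> [1, 2] and [6, 12]
  Split: [1, 2] -> [1] and [2]
  Merge: [1] + [2] -> [1, 2]
  Split: [6, 12] -> [6] and [12]
  Merge: [6] + [12] -> [6, 12]
Merge: [1, 2] + [6, 12] -> [1, 2, 6, 12]

Final sorted array: [1, 2, 6, 12]

The merge sort proceeds by recursively splitting the array and merging sorted halves.
After all merges, the sorted array is [1, 2, 6, 12].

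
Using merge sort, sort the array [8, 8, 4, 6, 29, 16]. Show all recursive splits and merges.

Merge sort trace:

Split: [8, 8, 4, 6, 29, 16] -> [8, 8, 4] and [6, 29, 16]
  Split: [8, 8, 4] -> [8] and [8, 4]
    Split: [8, 4] -> [8] and [4]
    Merge: [8] + [4] -> [4, 8]
  Merge: [8] + [4, 8] -> [4, 8, 8]
  Split: [6, 29, 16] -> [6] and [29, 16]
    Split: [29, 16] -> [29] and [16]
    Merge: [29] + [16] -> [16, 29]
  Merge: [6] + [16, 29] -> [6, 16, 29]
Merge: [4, 8, 8] + [6, 16, 29] -> [4, 6, 8, 8, 16, 29]

Final sorted array: [4, 6, 8, 8, 16, 29]

The merge sort proceeds by recursively splitting the array and merging sorted halves.
After all merges, the sorted array is [4, 6, 8, 8, 16, 29].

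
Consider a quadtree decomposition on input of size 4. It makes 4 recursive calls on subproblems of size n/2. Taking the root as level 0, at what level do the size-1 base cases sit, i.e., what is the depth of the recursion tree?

For divide and conquer with division factor 2:

Problem sizes at each level:
Level 0: 4
Level 1: 2
Level 2: 1

The root is level 0 and the size-1 base case is level 2 (the tree spans levels 0 through 2, i.e. 3 levels counting the root), so the depth is the number of divisions: log_2(4) = 2

The recursion tree depth is log_2(4) = 2. At each level, the problem size is divided by 2, so it takes 2 divisions to reduce to a base case of size 1. The algorithm makes 4 recursive calls at each level.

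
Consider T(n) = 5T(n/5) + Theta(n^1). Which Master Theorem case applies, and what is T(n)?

Master Theorem for T(n) = 5T(n/5) + O(n^1):

a = 5, b = 5, c = 1
log_b(a) = log_5(5) = 1.0000

Case 2: c = 1 = log_5(5) = 1.0000
T(n) = O(n^1 log n) = O(n log n)

For T(n) = 5T(n/5) + O(n^1): log_5(5) = 1.0000. This is Case 2 of the Master Theorem (c = log_b(a), equal work at all levels), giving O(n log n).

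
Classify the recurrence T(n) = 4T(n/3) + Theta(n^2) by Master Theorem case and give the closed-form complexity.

Master Theorem for T(n) = 4T(n/3) + O(n^2):

a = 4, b = 3, c = 2
log_b(a) = log_3(4) = 1.2619

Case 3: c = 2 > log_3(4) = 1.2619
T(n) = O(n^2) = O(n^2)

For T(n) = 4T(n/3) + O(n^2): log_3(4) = 1.2619. This is Case 3 of the Master Theorem (c > log_b(a), work dominated by root), giving O(n^2).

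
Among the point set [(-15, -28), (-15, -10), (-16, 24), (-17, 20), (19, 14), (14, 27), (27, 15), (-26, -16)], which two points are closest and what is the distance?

Computing all pairwise distances among 8 points:

d((-15, -28), (-15, -10)) = 18.0
d((-15, -28), (-16, 24)) = 52.0096
d((-15, -28), (-17, 20)) = 48.0416
d((-15, -28), (19, 14)) = 54.037
d((-15, -28), (14, 27)) = 62.1772
d((-15, -28), (27, 15)) = 60.1082
d((-15, -28), (-26, -16)) = 16.2788
d((-15, -10), (-16, 24)) = 34.0147
d((-15, -10), (-17, 20)) = 30.0666
d((-15, -10), (19, 14)) = 41.6173
d((-15, -10), (14, 27)) = 47.0106
d((-15, -10), (27, 15)) = 48.8774
d((-15, -10), (-26, -16)) = 12.53
d((-16, 24), (-17, 20)) = 4.1231 <-- minimum
d((-16, 24), (19, 14)) = 36.4005
d((-16, 24), (14, 27)) = 30.1496
d((-16, 24), (27, 15)) = 43.9318
d((-16, 24), (-26, -16)) = 41.2311
d((-17, 20), (19, 14)) = 36.4966
d((-17, 20), (14, 27)) = 31.7805
d((-17, 20), (27, 15)) = 44.2832
d((-17, 20), (-26, -16)) = 37.108
d((19, 14), (14, 27)) = 13.9284
d((19, 14), (27, 15)) = 8.0623
d((19, 14), (-26, -16)) = 54.0833
d((14, 27), (27, 15)) = 17.6918
d((14, 27), (-26, -16)) = 58.7282
d((27, 15), (-26, -16)) = 61.4003

Closest pair: (-16, 24) and (-17, 20) with distance 4.1231

The closest pair is (-16, 24) and (-17, 20) with Euclidean distance 4.1231. For 8 points, brute-force pairwise comparison is shown above. For large n, the divide-and-conquer algorithm (sort by x, recurse on halves, check the dividing strip) achieves O(n log n).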